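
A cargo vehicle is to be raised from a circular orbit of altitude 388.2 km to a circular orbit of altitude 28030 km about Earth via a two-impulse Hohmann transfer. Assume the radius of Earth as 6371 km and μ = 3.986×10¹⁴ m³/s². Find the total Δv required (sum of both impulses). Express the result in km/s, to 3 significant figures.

r₁ = 6371 + 388.2 = 6759.2 km = 6.7592×10⁶ m.
r₂ = 6371 + 28030 = 34401 km = 3.4401×10⁷ m.
Transfer ellipse a_t = (r₁ + r₂)/2 = 2.058×10⁷ m.
At r₁: circular v_c1 = √(μ/r₁) = 7679 m/s; transfer-perigee v_p = √[μ(2/r₁ − 1/a_t)] = 9928 m/s.
Δv₁ = v_p − v_c1 = 2249 m/s.
At r₂: circular v_c2 = √(μ/r₂) = 3404 m/s; transfer-apogee v_a = √[μ(2/r₂ − 1/a_t)] = 1951 m/s.
Δv₂ = v_c2 − v_a = 1453 m/s.
Total Δv = Δv₁ + Δv₂ = 3702 m/s = 3.702 km/s.

Δv_total ≈ 3.70 km/s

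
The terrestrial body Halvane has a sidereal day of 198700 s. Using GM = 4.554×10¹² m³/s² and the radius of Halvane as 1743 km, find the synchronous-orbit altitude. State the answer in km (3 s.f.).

h_sync ≈ 14800 km

A synchronous orbit has period T, so by Kepler's third law a = (μT²/4π²)^(1/3).
μT²/4π² = 4.554×10¹² × (1.987×10⁵)² / 39.48 = 4.554×10²¹ m³.
a = 1.658×10⁷ m = 16576 km.
Altitude h = a − R = 16576 − 1743 = 14833 km.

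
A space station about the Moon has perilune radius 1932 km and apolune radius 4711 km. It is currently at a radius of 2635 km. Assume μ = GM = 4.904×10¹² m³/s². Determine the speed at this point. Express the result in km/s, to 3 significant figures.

Semi-major axis a = (r_p + r_a)/2 = 3321.5 km = 3.322×10⁶ m.
Vis-viva: v² = μ(2/r − 1/a) = 4.904×10¹² × (7.590×10⁻⁷ − 3.011×10⁻⁷) = 2.246×10⁶ m²/s².
v = 1499 m/s = 1.499 km/s.

v ≈ 1.50 km/s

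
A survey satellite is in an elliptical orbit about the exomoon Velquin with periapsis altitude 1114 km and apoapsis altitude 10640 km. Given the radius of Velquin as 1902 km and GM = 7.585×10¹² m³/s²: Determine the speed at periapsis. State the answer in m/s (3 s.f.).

v ≈ 2010 m/s

r_p = 1902 + 1114 = 3016.0 km = 3.0160×10⁶ m.
r_a = 1902 + 10640 = 12542 km = 1.2542×10⁷ m.
Semi-major axis a = (r_p + r_a)/2 = 7779.0 km = 7.779×10⁶ m.
Vis-viva: v² = μ(2/r − 1/a) = 7.585×10¹² × (6.631×10⁻⁷ − 1.286×10⁻⁷) = 4.055×10⁶ m²/s².
v = 2014 m/s.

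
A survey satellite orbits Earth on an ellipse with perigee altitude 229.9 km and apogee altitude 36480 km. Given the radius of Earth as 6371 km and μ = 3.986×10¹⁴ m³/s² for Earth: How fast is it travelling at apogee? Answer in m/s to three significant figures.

r_p = 6371 + 229.9 = 6600.9 km = 6.6009×10⁶ m.
r_a = 6371 + 36480 = 42851 km = 4.2851×10⁷ m.
Semi-major axis a = (r_p + r_a)/2 = 24726 km = 2.473×10⁷ m.
Vis-viva: v² = μ(2/r − 1/a) = 3.986×10¹⁴ × (4.667×10⁻⁸ − 4.044×10⁻⁸) = 2.483×10⁶ m²/s².
v = 1576 m/s.

v ≈ 1580 m/s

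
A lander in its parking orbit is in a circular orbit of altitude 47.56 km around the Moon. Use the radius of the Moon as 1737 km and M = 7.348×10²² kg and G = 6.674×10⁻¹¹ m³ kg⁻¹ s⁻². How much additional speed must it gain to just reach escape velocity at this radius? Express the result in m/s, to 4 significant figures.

μ = GM = 6.674×10⁻¹¹ × 7.348×10²² = 4.904×10¹² m³/s².
r = 1737 + 47.56 = 1784.6 km = 1.7846×10⁶ m.
Circular speed v_c = √(μ/r) = 1658 m/s.
Escape speed v_esc = √(2μ/r) = √2 × v_c = 2344 m/s.
Δv = v_esc − v_c = 686.7 m/s.

Δv ≈ 686.7 m/s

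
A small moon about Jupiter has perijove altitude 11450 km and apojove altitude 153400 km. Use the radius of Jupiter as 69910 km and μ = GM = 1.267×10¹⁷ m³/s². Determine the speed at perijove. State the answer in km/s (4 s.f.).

r_p = 69910 + 11450 = 81360 km = 8.1360×10⁷ m.
r_a = 69910 + 153400 = 223310 km = 2.2331×10⁸ m.
Semi-major axis a = (r_p + r_a)/2 = 1.5234×10⁵ km = 1.523×10⁸ m.
Vis-viva: v² = μ(2/r − 1/a) = 1.267×10¹⁷ × (2.458×10⁻⁸ − 6.564×10⁻⁹) = 2.283×10⁹ m²/s².
v = 47780 m/s = 47.78 km/s.

v ≈ 47.78 km/s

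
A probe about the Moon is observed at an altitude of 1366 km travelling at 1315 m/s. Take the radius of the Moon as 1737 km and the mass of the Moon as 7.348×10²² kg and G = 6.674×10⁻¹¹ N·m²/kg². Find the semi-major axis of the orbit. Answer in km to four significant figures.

a ≈ 3426 km

μ = GM = 6.674×10⁻¹¹ × 7.348×10²² = 4.904×10¹² m³/s².
r = 1737 + 1366 = 3103.0 km = 3.103×10⁶ m.
Vis-viva rearranged: 1/a = 2/r − v²/μ = 6.445×10⁻⁷ − 3.526×10⁻⁷ = 2.919×10⁻⁷ m⁻¹.
a = 3.426×10⁶ m = 3425.5 km.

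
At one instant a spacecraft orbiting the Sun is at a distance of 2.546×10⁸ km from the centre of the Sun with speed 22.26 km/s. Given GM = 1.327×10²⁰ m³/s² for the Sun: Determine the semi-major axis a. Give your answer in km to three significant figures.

a ≈ 2.43×10⁸ km

r = 2.546×10¹¹ m.
Specific orbital energy ε = v²/2 − μ/r = (22260)²/2 − 1.327×10²⁰/2.546×10¹¹ = -2.735×10⁸ J/kg.
Since ε = −μ/(2a), a = −μ/(2ε) = 2.426×10¹¹ m = 2.4264×10⁸ km.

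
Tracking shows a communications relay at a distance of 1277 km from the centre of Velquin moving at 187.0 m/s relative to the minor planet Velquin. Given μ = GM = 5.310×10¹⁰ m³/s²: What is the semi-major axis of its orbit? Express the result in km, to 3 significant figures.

a ≈ 1100 km

r = 1.277×10⁶ m.
Specific orbital energy ε = v²/2 − μ/r = (187.0)²/2 − 5.310×10¹⁰/1.277×10⁶ = -2.410×10⁴ J/kg.
Since ε = −μ/(2a), a = −μ/(2ε) = 1.102×10⁶ m = 1101.8 km.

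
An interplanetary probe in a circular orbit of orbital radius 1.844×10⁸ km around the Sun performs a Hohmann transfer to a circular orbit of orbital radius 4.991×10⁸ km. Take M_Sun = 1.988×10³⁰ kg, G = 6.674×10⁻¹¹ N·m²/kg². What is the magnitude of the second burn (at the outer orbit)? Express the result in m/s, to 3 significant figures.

μ = GM = 6.674×10⁻¹¹ × 1.988×10³⁰ = 1.327×10²⁰ m³/s².
r₁ = 1.844×10⁸ km = 1.844×10¹¹ m.
r₂ = 4.991×10⁸ km = 4.991×10¹¹ m.
Transfer ellipse a_t = (r₁ + r₂)/2 = 3.418×10¹¹ m.
At r₁: circular v_c1 = √(μ/r₁) = 26820 m/s; transfer-perihelion v_p = √[μ(2/r₁ − 1/a_t)] = 32420 m/s.
At r₂: circular v_c2 = √(μ/r₂) = 16300 m/s; transfer-aphelion v_a = √[μ(2/r₂ − 1/a_t)] = 11980 m/s.
Δv₂ = v_c2 − v_a = 4328 m/s.

Δv ≈ 4330 m/s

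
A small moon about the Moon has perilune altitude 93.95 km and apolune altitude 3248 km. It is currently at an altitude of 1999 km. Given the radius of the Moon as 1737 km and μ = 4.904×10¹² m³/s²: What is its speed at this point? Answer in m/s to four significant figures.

v ≈ 1089 m/s

r_p = 1737 + 93.95 = 1831.0 km = 1.8310×10⁶ m.
r_a = 1737 + 3248 = 4985.0 km = 4.9850×10⁶ m.
r = 1737 + 1999 = 3736.0 km = 3.736×10⁶ m.
Semi-major axis a = (r_p + r_a)/2 = 3408.0 km = 3.408×10⁶ m.
Vis-viva: v² = μ(2/r − 1/a) = 4.904×10¹² × (5.353×10⁻⁷ − 2.934×10⁻⁷) = 1.186×10⁶ m²/s².
v = 1089 m/s.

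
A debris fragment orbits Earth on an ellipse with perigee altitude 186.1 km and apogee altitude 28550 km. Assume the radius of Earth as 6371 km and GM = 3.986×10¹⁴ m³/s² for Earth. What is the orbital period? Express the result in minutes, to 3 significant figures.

T ≈ 495 minutes

r_p = 6371 + 186.1 = 6557.1 km = 6.5571×10⁶ m.
r_a = 6371 + 28550 = 34921 km = 3.4921×10⁷ m.
Semi-major axis a = (r_p + r_a)/2 = (6557.1 + 34921)/2 = 20739 km = 2.074×10⁷ m.
By Kepler's third law T = 2π√(a³/μ) = 2π × 4.731×10³ = 2.972×10⁴ s.
= 495.4 minutes.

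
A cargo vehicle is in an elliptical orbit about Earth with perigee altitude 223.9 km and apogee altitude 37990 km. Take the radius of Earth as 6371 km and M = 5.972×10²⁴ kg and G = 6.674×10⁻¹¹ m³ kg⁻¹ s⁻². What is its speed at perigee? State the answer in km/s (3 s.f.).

v ≈ 10.3 km/s

μ = GM = 6.674×10⁻¹¹ × 5.972×10²⁴ = 3.986×10¹⁴ m³/s².
r_p = 6371 + 223.9 = 6594.9 km = 6.5949×10⁶ m.
r_a = 6371 + 37990 = 44361 km = 4.4361×10⁷ m.
Semi-major axis a = (r_p + r_a)/2 = 25478 km = 2.548×10⁷ m.
Vis-viva: v² = μ(2/r − 1/a) = 3.986×10¹⁴ × (3.033×10⁻⁷ − 3.925×10⁻⁸) = 1.052×10⁸ m²/s².
v = 10260 m/s = 10.26 km/s.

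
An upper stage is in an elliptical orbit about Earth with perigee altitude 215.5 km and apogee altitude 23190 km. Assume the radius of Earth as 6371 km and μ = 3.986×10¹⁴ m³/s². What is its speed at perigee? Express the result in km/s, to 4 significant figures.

v ≈ 9.949 km/s

r_p = 6371 + 215.5 = 6586.5 km = 6.5865×10⁶ m.
r_a = 6371 + 23190 = 29561 km = 2.9561×10⁷ m.
Semi-major axis a = (r_p + r_a)/2 = 18074 km = 1.807×10⁷ m.
Vis-viva: v² = μ(2/r − 1/a) = 3.986×10¹⁴ × (3.037×10⁻⁷ − 5.533×10⁻⁸) = 9.898×10⁷ m²/s².
v = 9949 m/s = 9.949 km/s.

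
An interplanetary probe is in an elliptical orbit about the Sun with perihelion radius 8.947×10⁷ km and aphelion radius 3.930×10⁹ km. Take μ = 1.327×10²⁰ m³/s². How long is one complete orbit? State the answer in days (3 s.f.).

Semi-major axis a = (r_p + r_a)/2 = (8.9470×10⁷ + 3.9300×10⁹)/2 = 2.0097×10⁹ km = 2.010×10¹² m.
By Kepler's third law T = 2π√(a³/μ) = 2π × 2.473×10⁸ = 1.554×10⁹ s.
= 17990 days.

T ≈ 18000 days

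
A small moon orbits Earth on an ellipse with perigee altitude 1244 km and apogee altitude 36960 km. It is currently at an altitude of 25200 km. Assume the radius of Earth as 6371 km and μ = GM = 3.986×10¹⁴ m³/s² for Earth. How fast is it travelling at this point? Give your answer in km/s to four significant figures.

v ≈ 3.099 km/s

r_p = 6371 + 1244 = 7615.0 km = 7.6150×10⁶ m.
r_a = 6371 + 36960 = 43331 km = 4.3331×10⁷ m.
r = 6371 + 25200 = 31571 km = 3.157×10⁷ m.
Semi-major axis a = (r_p + r_a)/2 = 25473 km = 2.547×10⁷ m.
Vis-viva: v² = μ(2/r − 1/a) = 3.986×10¹⁴ × (6.335×10⁻⁸ − 3.926×10⁻⁸) = 9.603×10⁶ m²/s².
v = 3099 m/s = 3.099 km/s.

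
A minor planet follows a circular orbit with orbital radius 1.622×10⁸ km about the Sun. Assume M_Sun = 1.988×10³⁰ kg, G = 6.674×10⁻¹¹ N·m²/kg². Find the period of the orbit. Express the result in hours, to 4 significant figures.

μ = GM = 6.674×10⁻¹¹ × 1.988×10³⁰ = 1.327×10²⁰ m³/s².
r = 1.622×10⁸ km = 1.622×10¹¹ m.
Kepler's third law: T = 2π√(r³/μ) = 2π√((1.622×10¹¹)³ / 1.327×10²⁰).
r³/μ = 3.216×10¹³ s², so T = 2π × 5.671×10⁶ = 3.563×10⁷ s.
Converting: 3.563×10⁷ s ÷ 3600 = 9898 hours.

T ≈ 9898 hours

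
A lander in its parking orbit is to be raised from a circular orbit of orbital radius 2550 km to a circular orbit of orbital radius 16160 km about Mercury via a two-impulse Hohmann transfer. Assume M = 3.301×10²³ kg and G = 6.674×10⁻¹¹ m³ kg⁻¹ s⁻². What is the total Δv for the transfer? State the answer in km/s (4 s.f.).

μ = GM = 6.674×10⁻¹¹ × 3.301×10²³ = 2.203×10¹³ m³/s².
r₁ = 2550 km = 2.550×10⁶ m.
r₂ = 16160 km = 1.616×10⁷ m.
Transfer ellipse a_t = (r₁ + r₂)/2 = 9.355×10⁶ m.
At r₁: circular v_c1 = √(μ/r₁) = 2939 m/s; transfer-periherm v_p = √[μ(2/r₁ − 1/a_t)] = 3863 m/s.
Δv₁ = v_p − v_c1 = 923.9 m/s.
At r₂: circular v_c2 = √(μ/r₂) = 1168 m/s; transfer-apoherm v_a = √[μ(2/r₂ − 1/a_t)] = 609.6 m/s.
Δv₂ = v_c2 − v_a = 558.0 m/s.
Total Δv = Δv₁ + Δv₂ = 1482 m/s = 1.482 km/s.

Δv_total ≈ 1.482 km/s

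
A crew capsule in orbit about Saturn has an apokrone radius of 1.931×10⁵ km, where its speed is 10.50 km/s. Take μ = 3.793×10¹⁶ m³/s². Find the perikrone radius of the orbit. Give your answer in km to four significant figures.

r_a = 1.931×10⁸ m.
Specific energy ε = v²/2 − μ/r = -1.413×10⁸ J/kg, so a = −μ/(2ε) = 1.342×10⁸ m.
The apsides satisfy r_p + r_a = 2a, so the perikrone radius is 2a − r_a = 7.533×10⁷ m = 75333 km.

perikrone radius ≈ 75330 km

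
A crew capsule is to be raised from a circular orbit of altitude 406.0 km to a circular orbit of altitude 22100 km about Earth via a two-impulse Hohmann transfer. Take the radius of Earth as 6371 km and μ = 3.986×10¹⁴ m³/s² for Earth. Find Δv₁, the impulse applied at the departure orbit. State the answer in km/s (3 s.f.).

Δv ≈ 2.08 km/s

r₁ = 6371 + 406.0 = 6777.0 km = 6.7770×10⁶ m.
r₂ = 6371 + 22100 = 28471 km = 2.8471×10⁷ m.
Transfer ellipse a_t = (r₁ + r₂)/2 = 1.762×10⁷ m.
At r₁: circular v_c1 = √(μ/r₁) = 7669 m/s; transfer-perigee v_p = √[μ(2/r₁ − 1/a_t)] = 9748 m/s.
Δv₁ = v_p − v_c1 = 2078 m/s.
= 2.078 km/s.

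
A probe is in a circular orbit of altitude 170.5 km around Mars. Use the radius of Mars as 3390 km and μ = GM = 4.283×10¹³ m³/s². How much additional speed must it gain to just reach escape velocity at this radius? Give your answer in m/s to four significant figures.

r = 3390 + 170.5 = 3560.5 km = 3.5605×10⁶ m.
Circular speed v_c = √(μ/r) = 3468 m/s.
Escape speed v_esc = √(2μ/r) = √2 × v_c = 4905 m/s.
Δv = v_esc − v_c = 1437 m/s.

Δv ≈ 1437 m/s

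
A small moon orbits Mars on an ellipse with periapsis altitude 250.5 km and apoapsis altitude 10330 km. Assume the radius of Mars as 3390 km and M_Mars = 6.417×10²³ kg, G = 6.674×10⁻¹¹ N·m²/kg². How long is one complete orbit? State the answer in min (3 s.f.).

μ = GM = 6.674×10⁻¹¹ × 6.417×10²³ = 4.283×10¹³ m³/s².
r_p = 3390 + 250.5 = 3640.5 km = 3.6405×10⁶ m.
r_a = 3390 + 10330 = 13720 km = 1.3720×10⁷ m.
Semi-major axis a = (r_p + r_a)/2 = (3640.5 + 13720)/2 = 8680.2 km = 8.680×10⁶ m.
By Kepler's third law T = 2π√(a³/μ) = 2π × 3.908×10³ = 2.455×10⁴ s.
= 409.2 min.

T ≈ 409 min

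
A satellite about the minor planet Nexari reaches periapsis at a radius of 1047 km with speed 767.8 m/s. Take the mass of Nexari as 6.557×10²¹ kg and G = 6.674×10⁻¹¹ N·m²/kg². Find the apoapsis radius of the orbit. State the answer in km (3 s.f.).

μ = GM = 6.674×10⁻¹¹ × 6.557×10²¹ = 4.376×10¹¹ m³/s².
r_p = 1.047×10⁶ m.
Specific energy ε = v²/2 − μ/r = -1.232×10⁵ J/kg, so a = −μ/(2ε) = 1.776×10⁶ m.
The apsides satisfy r_p + r_a = 2a, so the apoapsis radius is 2a − r_p = 2.505×10⁶ m = 2504.7 km.

apoapsis radius ≈ 2500 km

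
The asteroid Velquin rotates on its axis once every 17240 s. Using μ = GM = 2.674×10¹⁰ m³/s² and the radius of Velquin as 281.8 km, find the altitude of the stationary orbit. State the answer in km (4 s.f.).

A synchronous orbit has period T, so by Kepler's third law a = (μT²/4π²)^(1/3).
μT²/4π² = 2.674×10¹⁰ × (1.724×10⁴)² / 39.48 = 2.013×10¹⁷ m³.
a = 5.861×10⁵ m = 586.08 km.
Altitude h = a − R = 586.08 − 281.8 = 304.28 km.

h_sync ≈ 304.3 km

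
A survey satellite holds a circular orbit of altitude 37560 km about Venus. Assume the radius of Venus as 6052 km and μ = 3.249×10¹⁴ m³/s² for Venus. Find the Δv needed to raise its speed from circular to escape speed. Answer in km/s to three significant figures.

r = 6052 + 37560 = 43612 km = 4.3612×10⁷ m.
Circular speed v_c = √(μ/r) = 2729 m/s.
Escape speed v_esc = √(2μ/r) = √2 × v_c = 3860 m/s.
Δv = v_esc − v_c = 1131 m/s = 1.131 km/s.

Δv ≈ 1.13 km/s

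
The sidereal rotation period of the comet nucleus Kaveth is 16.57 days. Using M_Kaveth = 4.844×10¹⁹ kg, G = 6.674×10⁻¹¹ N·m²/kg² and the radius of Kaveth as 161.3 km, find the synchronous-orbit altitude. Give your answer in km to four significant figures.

h_sync ≈ 5355 km

μ = GM = 6.674×10⁻¹¹ × 4.844×10¹⁹ = 3.233×10⁹ m³/s².
T = 16.57 days = 1.432×10⁶ s.
A synchronous orbit has period T, so by Kepler's third law a = (μT²/4π²)^(1/3).
μT²/4π² = 3.233×10⁹ × (1.432×10⁶)² / 39.48 = 1.678×10²⁰ m³.
a = 5.516×10⁶ m = 5516.1 km.
Altitude h = a − R = 5516.1 − 161.3 = 5354.8 km.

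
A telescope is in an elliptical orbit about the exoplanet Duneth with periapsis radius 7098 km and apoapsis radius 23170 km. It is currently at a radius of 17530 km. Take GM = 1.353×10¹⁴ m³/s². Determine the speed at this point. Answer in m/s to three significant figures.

Semi-major axis a = (r_p + r_a)/2 = 15134 km = 1.513×10⁷ m.
Vis-viva: v² = μ(2/r − 1/a) = 1.353×10¹⁴ × (1.141×10⁻⁷ − 6.608×10⁻⁸) = 6.496×10⁶ m²/s².
v = 2549 m/s.

v ≈ 2550 m/s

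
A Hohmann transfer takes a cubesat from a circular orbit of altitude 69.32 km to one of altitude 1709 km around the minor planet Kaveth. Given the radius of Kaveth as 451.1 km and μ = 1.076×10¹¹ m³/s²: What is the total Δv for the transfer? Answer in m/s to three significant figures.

r₁ = 451.1 + 69.32 = 520.42 km = 5.2042×10⁵ m.
r₂ = 451.1 + 1709 = 2160.1 km = 2.1601×10⁶ m.
Transfer ellipse a_t = (r₁ + r₂)/2 = 1.340×10⁶ m.
At r₁: circular v_c1 = √(μ/r₁) = 454.7 m/s; transfer-periapsis v_p = √[μ(2/r₁ − 1/a_t)] = 577.3 m/s.
Δv₁ = v_p − v_c1 = 122.6 m/s.
At r₂: circular v_c2 = √(μ/r₂) = 223.2 m/s; transfer-apoapsis v_a = √[μ(2/r₂ − 1/a_t)] = 139.1 m/s.
Δv₂ = v_c2 − v_a = 84.11 m/s.
Total Δv = Δv₁ + Δv₂ = 206.7 m/s.

Δv_total ≈ 207 m/s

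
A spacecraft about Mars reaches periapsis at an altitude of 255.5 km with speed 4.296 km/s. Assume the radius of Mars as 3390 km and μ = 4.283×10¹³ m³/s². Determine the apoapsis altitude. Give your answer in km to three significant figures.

r_p = 3390 + 255.5 = 3645.5 km = 3.646×10⁶ m.
Specific energy ε = v²/2 − μ/r = -2.521×10⁶ J/kg, so a = −μ/(2ε) = 8.495×10⁶ m.
The apsides satisfy r_p + r_a = 2a, so the apoapsis radius is 2a − r_p = 1.334×10⁷ m = 13344 km.
Apoapsis altitude = 13344 − 3390 = 9954.3 km.

apoapsis altitude ≈ 9950 km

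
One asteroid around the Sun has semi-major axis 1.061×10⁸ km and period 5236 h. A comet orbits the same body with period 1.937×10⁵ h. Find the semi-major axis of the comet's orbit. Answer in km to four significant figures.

a₂ ≈ 1.178×10⁹ km

Kepler's third law: a³ ∝ T², so a₂ = a₁ (T₂/T₁)^(2/3).
T₂/T₁ = 36.99, (T₂/T₁)^(2/3) = 11.10.
a₂ = 1.061×10⁸ × 11.10 = 1.178×10⁹ km.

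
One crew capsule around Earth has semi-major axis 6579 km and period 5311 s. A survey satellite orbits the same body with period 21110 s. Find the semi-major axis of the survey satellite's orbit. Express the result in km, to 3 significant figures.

a₂ ≈ 16500 km

Kepler's third law: a³ ∝ T², so a₂ = a₁ (T₂/T₁)^(2/3).
T₂/T₁ = 3.975, (T₂/T₁)^(2/3) = 2.509.
a₂ = 6579 × 2.509 = 16510 km.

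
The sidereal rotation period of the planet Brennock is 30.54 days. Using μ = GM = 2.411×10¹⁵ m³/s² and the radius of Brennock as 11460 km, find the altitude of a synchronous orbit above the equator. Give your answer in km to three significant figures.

h_sync ≈ 7.41×10⁵ km

T = 30.54 days = 2.639×10⁶ s.
A synchronous orbit has period T, so by Kepler's third law a = (μT²/4π²)^(1/3).
μT²/4π² = 2.411×10¹⁵ × (2.639×10⁶)² / 39.48 = 4.252×10²⁶ m³.
a = 7.520×10⁸ m = 7.5197×10⁵ km.
Altitude h = a − R = 7.5197×10⁵ − 11460 = 7.4051×10⁵ km.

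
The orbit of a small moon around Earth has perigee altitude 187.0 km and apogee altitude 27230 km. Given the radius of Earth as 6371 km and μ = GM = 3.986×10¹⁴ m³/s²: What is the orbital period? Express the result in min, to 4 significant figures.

r_p = 6371 + 187.0 = 6558.0 km = 6.5580×10⁶ m.
r_a = 6371 + 27230 = 33601 km = 3.3601×10⁷ m.
Semi-major axis a = (r_p + r_a)/2 = (6558.0 + 33601)/2 = 20080 km = 2.008×10⁷ m.
By Kepler's third law T = 2π√(a³/μ) = 2π × 4.507×10³ = 2.832×10⁴ s.
= 471.9 min.

T ≈ 471.9 min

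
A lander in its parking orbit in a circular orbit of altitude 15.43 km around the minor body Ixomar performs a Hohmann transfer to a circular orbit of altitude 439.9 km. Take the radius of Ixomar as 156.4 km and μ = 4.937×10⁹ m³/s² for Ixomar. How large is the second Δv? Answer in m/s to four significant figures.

Δv ≈ 30.13 m/s

r₁ = 156.4 + 15.43 = 171.83 km = 1.7183×10⁵ m.
r₂ = 156.4 + 439.9 = 596.30 km = 5.9630×10⁵ m.
Transfer ellipse a_t = (r₁ + r₂)/2 = 3.841×10⁵ m.
At r₁: circular v_c1 = √(μ/r₁) = 169.5 m/s; transfer-periapsis v_p = √[μ(2/r₁ − 1/a_t)] = 211.2 m/s.
At r₂: circular v_c2 = √(μ/r₂) = 90.99 m/s; transfer-apoapsis v_a = √[μ(2/r₂ − 1/a_t)] = 60.86 m/s.
Δv₂ = v_c2 − v_a = 30.13 m/s.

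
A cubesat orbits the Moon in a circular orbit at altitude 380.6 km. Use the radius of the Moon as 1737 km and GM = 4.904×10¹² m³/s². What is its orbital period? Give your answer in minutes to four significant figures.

r = 1737 + 380.6 = 2117.6 km = 2.1176×10⁶ m.
Kepler's third law: T = 2π√(r³/μ) = 2π√((2.118×10⁶)³ / 4.904×10¹²).
r³/μ = 1.936×10⁶ s², so T = 2π × 1.392×10³ = 8.743×10³ s.
Converting: 8.743×10³ s ÷ 60.00 = 145.7 minutes.

T ≈ 145.7 minutes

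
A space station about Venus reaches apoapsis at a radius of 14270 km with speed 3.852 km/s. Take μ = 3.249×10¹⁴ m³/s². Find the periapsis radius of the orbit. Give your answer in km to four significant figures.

periapsis radius ≈ 6897 km

r_a = 1.427×10⁷ m.
Specific energy ε = v²/2 − μ/r = -1.535×10⁷ J/kg, so a = −μ/(2ε) = 1.058×10⁷ m.
The apsides satisfy r_p + r_a = 2a, so the periapsis radius is 2a − r_a = 6.897×10⁶ m = 6897.4 km.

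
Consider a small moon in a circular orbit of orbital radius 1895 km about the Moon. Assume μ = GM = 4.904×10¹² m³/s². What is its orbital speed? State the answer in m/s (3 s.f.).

v ≈ 1610 m/s

r = 1895 km = 1.895×10⁶ m.
For a circular orbit v = √(μ/r) = √(4.904×10¹² / 1.895×10⁶) = √(2.588×10⁶) = 1609 m/s.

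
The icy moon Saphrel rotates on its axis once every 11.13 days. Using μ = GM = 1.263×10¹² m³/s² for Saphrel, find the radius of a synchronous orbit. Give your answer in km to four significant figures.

T = 11.13 days = 9.616×10⁵ s.
A synchronous orbit has period T, so by Kepler's third law a = (μT²/4π²)^(1/3).
μT²/4π² = 1.263×10¹² × (9.616×10⁵)² / 39.48 = 2.958×10²² m³.
a = 3.093×10⁷ m = 30928 km.

r_sync ≈ 30930 km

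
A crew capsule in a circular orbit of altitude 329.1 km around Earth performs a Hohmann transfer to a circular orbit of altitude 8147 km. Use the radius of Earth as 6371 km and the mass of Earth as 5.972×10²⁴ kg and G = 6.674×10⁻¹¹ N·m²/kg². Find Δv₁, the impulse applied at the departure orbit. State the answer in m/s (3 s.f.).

Δv ≈ 1310 m/s

μ = GM = 6.674×10⁻¹¹ × 5.972×10²⁴ = 3.986×10¹⁴ m³/s².
r₁ = 6371 + 329.1 = 6700.1 km = 6.7001×10⁶ m.
r₂ = 6371 + 8147 = 14518 km = 1.4518×10⁷ m.
Transfer ellipse a_t = (r₁ + r₂)/2 = 1.061×10⁷ m.
At r₁: circular v_c1 = √(μ/r₁) = 7713 m/s; transfer-perigee v_p = √[μ(2/r₁ − 1/a_t)] = 9023 m/s.
Δv₁ = v_p − v_c1 = 1310 m/s.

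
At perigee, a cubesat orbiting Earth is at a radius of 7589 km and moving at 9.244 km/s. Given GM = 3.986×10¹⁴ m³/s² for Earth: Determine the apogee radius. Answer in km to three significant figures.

apogee radius ≈ 33100 km

r_p = 7.589×10⁶ m.
Specific energy ε = v²/2 − μ/r = -9.798×10⁶ J/kg, so a = −μ/(2ε) = 2.034×10⁷ m.
The apsides satisfy r_p + r_a = 2a, so the apogee radius is 2a − r_p = 3.309×10⁷ m = 33094 km.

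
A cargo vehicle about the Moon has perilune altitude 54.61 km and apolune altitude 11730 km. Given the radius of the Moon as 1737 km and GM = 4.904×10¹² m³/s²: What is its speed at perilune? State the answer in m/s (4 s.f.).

r_p = 1737 + 54.61 = 1791.6 km = 1.7916×10⁶ m.
r_a = 1737 + 11730 = 13467 km = 1.3467×10⁷ m.
Semi-major axis a = (r_p + r_a)/2 = 7629.3 km = 7.629×10⁶ m.
Vis-viva: v² = μ(2/r − 1/a) = 4.904×10¹² × (1.116×10⁻⁶ − 1.311×10⁻⁷) = 4.832×10⁶ m²/s².
v = 2198 m/s.

v ≈ 2198 m/s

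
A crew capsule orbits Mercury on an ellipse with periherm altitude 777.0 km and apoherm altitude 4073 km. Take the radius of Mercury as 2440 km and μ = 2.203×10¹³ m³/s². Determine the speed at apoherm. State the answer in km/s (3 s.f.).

r_p = 2440 + 777.0 = 3217.0 km = 3.2170×10⁶ m.
r_a = 2440 + 4073 = 6513.0 km = 6.5130×10⁶ m.
Semi-major axis a = (r_p + r_a)/2 = 4865.0 km = 4.865×10⁶ m.
Vis-viva: v² = μ(2/r − 1/a) = 2.203×10¹³ × (3.071×10⁻⁷ − 2.055×10⁻⁷) = 2.237×10⁶ m²/s².
v = 1496 m/s = 1.496 km/s.

v ≈ 1.50 km/s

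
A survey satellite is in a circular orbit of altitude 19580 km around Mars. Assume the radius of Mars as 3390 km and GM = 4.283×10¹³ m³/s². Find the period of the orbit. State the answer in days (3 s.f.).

r = 3390 + 19580 = 22970 km = 2.2970×10⁷ m.
Kepler's third law: T = 2π√(r³/μ) = 2π√((2.297×10⁷)³ / 4.283×10¹³).
r³/μ = 2.830×10⁸ s², so T = 2π × 1.682×10⁴ = 1.057×10⁵ s.
Converting: 1.057×10⁵ s ÷ 86400 = 1.223 days.

T ≈ 1.22 days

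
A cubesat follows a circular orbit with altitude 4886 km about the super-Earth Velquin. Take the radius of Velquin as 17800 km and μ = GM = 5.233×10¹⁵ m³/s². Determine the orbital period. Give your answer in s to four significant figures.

T ≈ 9385 s

r = 17800 + 4886 = 22686 km = 2.2686×10⁷ m.
Kepler's third law: T = 2π√(r³/μ) = 2π√((2.269×10⁷)³ / 5.233×10¹⁵).
r³/μ = 2.231×10⁶ s², so T = 2π × 1.494×10³ = 9.385×10³ s.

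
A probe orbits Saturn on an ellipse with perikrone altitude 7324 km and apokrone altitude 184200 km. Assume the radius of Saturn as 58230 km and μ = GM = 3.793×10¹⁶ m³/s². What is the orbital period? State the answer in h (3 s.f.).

T ≈ 17.1 h

r_p = 58230 + 7324 = 65554 km = 6.5554×10⁷ m.
r_a = 58230 + 184200 = 242430 km = 2.4243×10⁸ m.
Semi-major axis a = (r_p + r_a)/2 = (65554 + 2.4243×10⁵)/2 = 1.5399×10⁵ km = 1.540×10⁸ m.
By Kepler's third law T = 2π√(a³/μ) = 2π × 9.812×10³ = 6.165×10⁴ s.
= 17.13 h.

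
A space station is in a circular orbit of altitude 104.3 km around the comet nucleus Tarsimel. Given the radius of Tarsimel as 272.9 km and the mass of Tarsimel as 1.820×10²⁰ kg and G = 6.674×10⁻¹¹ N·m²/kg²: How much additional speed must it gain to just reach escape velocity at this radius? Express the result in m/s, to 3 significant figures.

μ = GM = 6.674×10⁻¹¹ × 1.820×10²⁰ = 1.215×10¹⁰ m³/s².
r = 272.9 + 104.3 = 377.20 km = 3.7720×10⁵ m.
Circular speed v_c = √(μ/r) = 179.4 m/s.
Escape speed v_esc = √(2μ/r) = √2 × v_c = 253.8 m/s.
Δv = v_esc − v_c = 74.33 m/s.

Δv ≈ 74.3 m/s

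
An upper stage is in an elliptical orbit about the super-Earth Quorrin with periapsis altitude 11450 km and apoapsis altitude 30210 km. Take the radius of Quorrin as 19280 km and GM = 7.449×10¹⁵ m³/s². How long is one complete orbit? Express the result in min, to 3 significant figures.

T ≈ 308 min

r_p = 19280 + 11450 = 30730 km = 3.0730×10⁷ m.
r_a = 19280 + 30210 = 49490 km = 4.9490×10⁷ m.
Semi-major axis a = (r_p + r_a)/2 = (30730 + 49490)/2 = 40110 km = 4.011×10⁷ m.
By Kepler's third law T = 2π√(a³/μ) = 2π × 2.943×10³ = 1.849×10⁴ s.
= 308.2 min.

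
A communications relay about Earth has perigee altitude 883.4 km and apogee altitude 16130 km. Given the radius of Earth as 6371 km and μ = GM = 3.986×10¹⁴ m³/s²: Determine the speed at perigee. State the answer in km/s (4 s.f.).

r_p = 6371 + 883.4 = 7254.4 km = 7.2544×10⁶ m.
r_a = 6371 + 16130 = 22501 km = 2.2501×10⁷ m.
Semi-major axis a = (r_p + r_a)/2 = 14878 km = 1.488×10⁷ m.
Vis-viva: v² = μ(2/r − 1/a) = 3.986×10¹⁴ × (2.757×10⁻⁷ − 6.721×10⁻⁸) = 8.310×10⁷ m²/s².
v = 9116 m/s = 9.116 km/s.

v ≈ 9.116 km/s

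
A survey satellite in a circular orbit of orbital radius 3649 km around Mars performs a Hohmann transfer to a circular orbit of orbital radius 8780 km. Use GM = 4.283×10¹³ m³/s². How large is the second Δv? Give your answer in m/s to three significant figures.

r₁ = 3649 km = 3.649×10⁶ m.
r₂ = 8780 km = 8.780×10⁶ m.
Transfer ellipse a_t = (r₁ + r₂)/2 = 6.214×10⁶ m.
At r₁: circular v_c1 = √(μ/r₁) = 3426 m/s; transfer-periapsis v_p = √[μ(2/r₁ − 1/a_t)] = 4072 m/s.
At r₂: circular v_c2 = √(μ/r₂) = 2209 m/s; transfer-apoapsis v_a = √[μ(2/r₂ − 1/a_t)] = 1692 m/s.
Δv₂ = v_c2 − v_a = 516.2 m/s.

Δv ≈ 516 m/s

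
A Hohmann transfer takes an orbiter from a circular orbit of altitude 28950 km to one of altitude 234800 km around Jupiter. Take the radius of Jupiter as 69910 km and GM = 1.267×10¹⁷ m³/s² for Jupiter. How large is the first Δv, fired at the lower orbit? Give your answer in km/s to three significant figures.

Δv ≈ 8.19 km/s

r₁ = 69910 + 28950 = 98860 km = 9.8860×10⁷ m.
r₂ = 69910 + 234800 = 304710 km = 3.0471×10⁸ m.
Transfer ellipse a_t = (r₁ + r₂)/2 = 2.018×10⁸ m.
At r₁: circular v_c1 = √(μ/r₁) = 35800 m/s; transfer-perijove v_p = √[μ(2/r₁ − 1/a_t)] = 43990 m/s.
Δv₁ = v_p − v_c1 = 8193 m/s.
= 8.193 km/s.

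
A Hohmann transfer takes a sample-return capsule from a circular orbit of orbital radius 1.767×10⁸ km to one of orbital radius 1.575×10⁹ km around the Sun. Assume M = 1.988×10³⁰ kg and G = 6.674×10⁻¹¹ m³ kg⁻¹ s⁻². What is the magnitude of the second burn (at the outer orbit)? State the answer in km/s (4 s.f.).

μ = GM = 6.674×10⁻¹¹ × 1.988×10³⁰ = 1.327×10²⁰ m³/s².
r₁ = 1.767×10⁸ km = 1.767×10¹¹ m.
r₂ = 1.575×10⁹ km = 1.575×10¹² m.
Transfer ellipse a_t = (r₁ + r₂)/2 = 8.758×10¹¹ m.
At r₁: circular v_c1 = √(μ/r₁) = 27400 m/s; transfer-perihelion v_p = √[μ(2/r₁ − 1/a_t)] = 36750 m/s.
At r₂: circular v_c2 = √(μ/r₂) = 9178 m/s; transfer-aphelion v_a = √[μ(2/r₂ − 1/a_t)] = 4123 m/s.
Δv₂ = v_c2 − v_a = 5056 m/s.
= 5.056 km/s.

Δv ≈ 5.056 km/s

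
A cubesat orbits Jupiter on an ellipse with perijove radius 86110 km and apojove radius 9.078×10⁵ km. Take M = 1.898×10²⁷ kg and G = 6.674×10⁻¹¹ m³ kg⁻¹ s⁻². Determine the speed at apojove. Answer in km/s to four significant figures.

μ = GM = 6.674×10⁻¹¹ × 1.898×10²⁷ = 1.267×10¹⁷ m³/s².
Semi-major axis a = (r_p + r_a)/2 = 4.9696×10⁵ km = 4.970×10⁸ m.
Vis-viva: v² = μ(2/r − 1/a) = 1.267×10¹⁷ × (2.203×10⁻⁹ − 2.012×10⁻⁹) = 2.418×10⁷ m²/s².
v = 4917 m/s = 4.917 km/s.

v ≈ 4.917 km/s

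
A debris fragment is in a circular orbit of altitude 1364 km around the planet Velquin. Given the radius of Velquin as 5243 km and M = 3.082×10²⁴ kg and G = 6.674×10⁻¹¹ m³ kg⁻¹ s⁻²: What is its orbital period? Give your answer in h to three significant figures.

T ≈ 2.07 h

μ = GM = 6.674×10⁻¹¹ × 3.082×10²⁴ = 2.057×10¹⁴ m³/s².
r = 5243 + 1364 = 6607.0 km = 6.6070×10⁶ m.
Kepler's third law: T = 2π√(r³/μ) = 2π√((6.607×10⁶)³ / 2.057×10¹⁴).
r³/μ = 1.402×10⁶ s², so T = 2π × 1.184×10³ = 7.440×10³ s.
Converting: 7.440×10³ s ÷ 3600 = 2.067 h.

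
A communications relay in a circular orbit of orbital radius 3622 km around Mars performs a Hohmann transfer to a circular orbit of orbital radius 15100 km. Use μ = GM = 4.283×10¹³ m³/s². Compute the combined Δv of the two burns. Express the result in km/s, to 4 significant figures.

Δv_total ≈ 1.565 km/s

r₁ = 3622 km = 3.622×10⁶ m.
r₂ = 15100 km = 1.510×10⁷ m.
Transfer ellipse a_t = (r₁ + r₂)/2 = 9.361×10⁶ m.
At r₁: circular v_c1 = √(μ/r₁) = 3439 m/s; transfer-periapsis v_p = √[μ(2/r₁ − 1/a_t)] = 4367 m/s.
Δv₁ = v_p − v_c1 = 928.7 m/s.
At r₂: circular v_c2 = √(μ/r₂) = 1684 m/s; transfer-apoapsis v_a = √[μ(2/r₂ − 1/a_t)] = 1048 m/s.
Δv₂ = v_c2 − v_a = 636.6 m/s.
Total Δv = Δv₁ + Δv₂ = 1565 m/s = 1.565 km/s.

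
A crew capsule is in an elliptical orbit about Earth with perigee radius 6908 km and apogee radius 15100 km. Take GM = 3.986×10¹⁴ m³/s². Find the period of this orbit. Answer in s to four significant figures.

T ≈ 11490 s

Semi-major axis a = (r_p + r_a)/2 = (6908.0 + 15100)/2 = 11004 km = 1.100×10⁷ m.
By Kepler's third law T = 2π√(a³/μ) = 2π × 1.828×10³ = 1.149×10⁴ s.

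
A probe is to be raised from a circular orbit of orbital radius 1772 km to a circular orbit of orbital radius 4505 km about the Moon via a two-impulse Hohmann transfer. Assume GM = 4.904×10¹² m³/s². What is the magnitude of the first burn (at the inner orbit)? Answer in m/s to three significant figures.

Δv ≈ 330 m/s

r₁ = 1772 km = 1.772×10⁶ m.
r₂ = 4505 km = 4.505×10⁶ m.
Transfer ellipse a_t = (r₁ + r₂)/2 = 3.138×10⁶ m.
At r₁: circular v_c1 = √(μ/r₁) = 1664 m/s; transfer-perilune v_p = √[μ(2/r₁ − 1/a_t)] = 1993 m/s.
Δv₁ = v_p − v_c1 = 329.5 m/s.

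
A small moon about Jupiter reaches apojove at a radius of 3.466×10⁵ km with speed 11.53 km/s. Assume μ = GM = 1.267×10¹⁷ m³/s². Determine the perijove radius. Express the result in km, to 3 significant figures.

r_a = 3.466×10⁸ m.
Specific energy ε = v²/2 − μ/r = -2.991×10⁸ J/kg, so a = −μ/(2ε) = 2.118×10⁸ m.
The apsides satisfy r_p + r_a = 2a, so the perijove radius is 2a − r_a = 7.703×10⁷ m = 77032 km.

perijove radius ≈ 77000 km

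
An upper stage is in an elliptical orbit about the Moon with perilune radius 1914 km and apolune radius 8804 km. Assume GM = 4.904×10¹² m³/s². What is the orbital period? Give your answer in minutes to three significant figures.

T ≈ 587 minutes

Semi-major axis a = (r_p + r_a)/2 = (1914.0 + 8804.0)/2 = 5359.0 km = 5.359×10⁶ m.
By Kepler's third law T = 2π√(a³/μ) = 2π × 5.602×10³ = 3.520×10⁴ s.
= 586.6 minutes.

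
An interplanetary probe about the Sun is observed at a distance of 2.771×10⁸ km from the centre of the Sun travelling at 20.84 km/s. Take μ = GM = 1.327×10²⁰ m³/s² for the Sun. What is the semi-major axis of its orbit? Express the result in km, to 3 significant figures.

a ≈ 2.54×10⁸ km

r = 2.771×10¹¹ m.
Specific orbital energy ε = v²/2 − μ/r = (20840)²/2 − 1.327×10²⁰/2.771×10¹¹ = -2.617×10⁸ J/kg.
Since ε = −μ/(2a), a = −μ/(2ε) = 2.535×10¹¹ m = 2.5350×10⁸ km.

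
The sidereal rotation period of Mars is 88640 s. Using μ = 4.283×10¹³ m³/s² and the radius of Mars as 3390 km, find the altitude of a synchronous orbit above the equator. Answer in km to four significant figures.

A synchronous orbit has period T, so by Kepler's third law a = (μT²/4π²)^(1/3).
μT²/4π² = 4.283×10¹³ × (8.864×10⁴)² / 39.48 = 8.524×10²¹ m³.
a = 2.043×10⁷ m = 20428 km.
Altitude h = a − R = 20428 − 3390 = 17038 km.

h_sync ≈ 17040 km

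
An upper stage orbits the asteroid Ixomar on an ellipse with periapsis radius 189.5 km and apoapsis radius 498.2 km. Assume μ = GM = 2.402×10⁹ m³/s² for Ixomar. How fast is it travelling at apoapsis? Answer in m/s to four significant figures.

v ≈ 51.55 m/s

Semi-major axis a = (r_p + r_a)/2 = 343.85 km = 3.438×10⁵ m.
Vis-viva: v² = μ(2/r − 1/a) = 2.402×10⁹ × (4.014×10⁻⁶ − 2.908×10⁻⁶) = 2.657×10³ m²/s².
v = 51.55 m/s.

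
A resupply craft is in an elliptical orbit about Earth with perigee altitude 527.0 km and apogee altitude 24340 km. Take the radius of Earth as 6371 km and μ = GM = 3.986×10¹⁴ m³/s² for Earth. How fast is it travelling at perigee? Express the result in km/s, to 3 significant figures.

v ≈ 9.71 km/s

r_p = 6371 + 527.0 = 6898.0 km = 6.8980×10⁶ m.
r_a = 6371 + 24340 = 30711 km = 3.0711×10⁷ m.
Semi-major axis a = (r_p + r_a)/2 = 18804 km = 1.880×10⁷ m.
Vis-viva: v² = μ(2/r − 1/a) = 3.986×10¹⁴ × (2.899×10⁻⁷ − 5.318×10⁻⁸) = 9.437×10⁷ m²/s².
v = 9715 m/s = 9.715 km/s.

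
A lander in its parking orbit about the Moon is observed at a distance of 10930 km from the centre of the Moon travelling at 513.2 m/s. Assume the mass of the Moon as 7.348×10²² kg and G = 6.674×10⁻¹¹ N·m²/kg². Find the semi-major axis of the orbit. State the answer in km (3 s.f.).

μ = GM = 6.674×10⁻¹¹ × 7.348×10²² = 4.904×10¹² m³/s².
r = 1.093×10⁷ m.
Vis-viva rearranged: 1/a = 2/r − v²/μ = 1.830×10⁻⁷ − 5.371×10⁻⁸ = 1.293×10⁻⁷ m⁻¹.
a = 7.735×10⁶ m = 7735.3 km.

a ≈ 7740 km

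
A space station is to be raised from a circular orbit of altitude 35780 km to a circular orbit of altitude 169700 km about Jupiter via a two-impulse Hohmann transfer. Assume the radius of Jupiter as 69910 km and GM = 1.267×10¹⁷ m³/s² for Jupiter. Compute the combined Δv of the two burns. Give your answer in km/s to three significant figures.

Δv_total ≈ 11.2 km/s

r₁ = 69910 + 35780 = 105690 km = 1.0569×10⁸ m.
r₂ = 69910 + 169700 = 239610 km = 2.3961×10⁸ m.
Transfer ellipse a_t = (r₁ + r₂)/2 = 1.726×10⁸ m.
At r₁: circular v_c1 = √(μ/r₁) = 34620 m/s; transfer-perijove v_p = √[μ(2/r₁ − 1/a_t)] = 40790 m/s.
Δv₁ = v_p − v_c1 = 6165 m/s.
At r₂: circular v_c2 = √(μ/r₂) = 23000 m/s; transfer-apojove v_a = √[μ(2/r₂ − 1/a_t)] = 17990 m/s.
Δv₂ = v_c2 − v_a = 5004 m/s.
Total Δv = Δv₁ + Δv₂ = 11170 m/s = 11.17 km/s.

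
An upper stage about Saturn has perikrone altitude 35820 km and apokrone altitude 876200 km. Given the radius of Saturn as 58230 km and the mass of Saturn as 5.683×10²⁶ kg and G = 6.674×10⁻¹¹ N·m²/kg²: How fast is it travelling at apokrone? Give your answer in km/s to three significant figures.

v ≈ 2.72 km/s

μ = GM = 6.674×10⁻¹¹ × 5.683×10²⁶ = 3.793×10¹⁶ m³/s².
r_p = 58230 + 35820 = 94050 km = 9.4050×10⁷ m.
r_a = 58230 + 876200 = 934430 km = 9.3443×10⁸ m.
Semi-major axis a = (r_p + r_a)/2 = 5.1424×10⁵ km = 5.142×10⁸ m.
Vis-viva: v² = μ(2/r − 1/a) = 3.793×10¹⁶ × (2.140×10⁻⁹ − 1.945×10⁻⁹) = 7.424×10⁶ m²/s².
v = 2725 m/s = 2.725 km/s.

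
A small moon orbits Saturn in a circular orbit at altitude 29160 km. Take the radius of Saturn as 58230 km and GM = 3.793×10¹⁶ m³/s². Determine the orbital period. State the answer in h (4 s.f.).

T ≈ 7.321 h

r = 58230 + 29160 = 87390 km = 8.7390×10⁷ m.
Kepler's third law: T = 2π√(r³/μ) = 2π√((8.739×10⁷)³ / 3.793×10¹⁶).
r³/μ = 1.760×10⁷ s², so T = 2π × 4.195×10³ = 2.636×10⁴ s.
Converting: 2.636×10⁴ s ÷ 3600 = 7.321 h.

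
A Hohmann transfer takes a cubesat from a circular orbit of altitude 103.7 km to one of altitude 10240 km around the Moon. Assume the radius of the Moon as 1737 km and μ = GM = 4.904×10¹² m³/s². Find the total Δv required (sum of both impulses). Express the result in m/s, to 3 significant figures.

Δv_total ≈ 826 m/s

r₁ = 1737 + 103.7 = 1840.7 km = 1.8407×10⁶ m.
r₂ = 1737 + 10240 = 11977 km = 1.1977×10⁷ m.
Transfer ellipse a_t = (r₁ + r₂)/2 = 6.909×10⁶ m.
At r₁: circular v_c1 = √(μ/r₁) = 1632 m/s; transfer-perilune v_p = √[μ(2/r₁ − 1/a_t)] = 2149 m/s.
Δv₁ = v_p − v_c1 = 516.9 m/s.
At r₂: circular v_c2 = √(μ/r₂) = 639.9 m/s; transfer-apolune v_a = √[μ(2/r₂ − 1/a_t)] = 330.3 m/s.
Δv₂ = v_c2 − v_a = 309.6 m/s.
Total Δv = Δv₁ + Δv₂ = 826.5 m/s.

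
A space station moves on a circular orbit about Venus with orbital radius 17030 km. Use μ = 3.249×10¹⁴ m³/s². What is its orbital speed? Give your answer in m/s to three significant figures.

v ≈ 4370 m/s

r = 17030 km = 1.703×10⁷ m.
For a circular orbit v = √(μ/r) = √(3.249×10¹⁴ / 1.703×10⁷) = √(1.908×10⁷) = 4368 m/s.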